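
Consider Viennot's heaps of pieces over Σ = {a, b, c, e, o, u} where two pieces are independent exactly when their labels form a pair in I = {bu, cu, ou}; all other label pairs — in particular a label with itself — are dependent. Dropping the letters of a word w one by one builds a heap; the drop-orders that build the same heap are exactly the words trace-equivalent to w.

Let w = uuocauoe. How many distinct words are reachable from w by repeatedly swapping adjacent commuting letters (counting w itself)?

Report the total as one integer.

12

#0=u has no predecessor
#1=u depends on [0:u]
#2=o has no predecessor
#3=c depends on [2:o]
#4=a depends on [1:u, 3:c]
#5=u depends on [4:a]
#6=o depends on [4:a]
#7=e depends on [5:u, 6:o]
sources: [0:u, 2:o]
N(rest) = Σ N(rest − s) over sources s of rest; N(one piece) = 1:
  size 1 → [7]=1
  size 2 → [5,7]=1  [6,7]=1
  size 3 → [5,6,7]=2
  size 4 → [4,5,6,7]=2
  size 5 → [1,4,5,6,7]=2  [3,4,5,6,7]=2
  size 6 → [0,1,4,5,6,7]=2  [1,3,4,5,6,7]=4  [2,3,4,5,6,7]=2
  first=0(u) contributes 6
  first=2(o) contributes 6
|[w]| = 12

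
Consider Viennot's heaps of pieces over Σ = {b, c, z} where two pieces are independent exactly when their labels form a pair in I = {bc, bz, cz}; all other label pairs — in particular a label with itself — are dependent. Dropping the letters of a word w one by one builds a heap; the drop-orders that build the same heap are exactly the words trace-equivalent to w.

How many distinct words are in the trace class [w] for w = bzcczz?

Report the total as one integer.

#0=b has no predecessor
#1=z has no predecessor
#2=c has no predecessor
#3=c depends on [2:c]
#4=z depends on [1:z]
#5=z depends on [4:z]
sources: [0:b, 1:z, 2:c]
N(rest) = Σ N(rest − s) over sources s of rest; N(one piece) = 1:
  size 1 → [0]=1  [3]=1  [5]=1
  size 2 → [0,3]=2  [0,5]=2  [2,3]=1  [3,5]=2  [4,5]=1
  size 3 → [0,2,3]=3  [0,3,5]=6  [0,4,5]=3  [1,4,5]=1  [2,3,5]=3  [3,4,5]=3
  size 4 → [0,1,4,5]=4  [0,2,3,5]=12  [0,3,4,5]=12  [1,3,4,5]=4  [2,3,4,5]=6
  first=0(b) contributes 10
  first=1(z) contributes 30
  first=2(c) contributes 20
|[w]| = 60

60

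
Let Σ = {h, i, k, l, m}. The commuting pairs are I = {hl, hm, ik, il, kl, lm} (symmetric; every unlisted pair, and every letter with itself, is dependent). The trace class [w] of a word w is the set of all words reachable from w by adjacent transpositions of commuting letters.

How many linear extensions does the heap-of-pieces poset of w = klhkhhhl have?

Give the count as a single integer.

piece 0:k — minimal
piece 1:l — minimal
piece 2:h rests on {0:k}
piece 3:k rests on {2:h}
piece 4:h rests on {3:k}
piece 5:h rests on {4:h}
piece 6:h rests on {5:h}
piece 7:l rests on {1:l}
minimal pieces: {0:k, 1:l}
ways to finish when only these pieces remain (= sum over removing one remaining piece with nothing left below it):
  1 left: {6}→1  {7}→1
  2 left: {1,7}→1  {5,6}→1  {6,7}→2
  3 left: {1,6,7}→3  {4,5,6}→1  {5,6,7}→3
  4 left: {1,5,6,7}→6  {3,4,5,6}→1  {4,5,6,7}→4
  5 left: {1,4,5,6,7}→10  {2,3,4,5,6}→1  {3,4,5,6,7}→5
  6 left: {0,2,3,4,5,6}→1  {1,3,4,5,6,7}→15  {2,3,4,5,6,7}→6
  placing 0:k first → 21 extensions
  placing 1:l first → 7 extensions
total linear extensions = 28

28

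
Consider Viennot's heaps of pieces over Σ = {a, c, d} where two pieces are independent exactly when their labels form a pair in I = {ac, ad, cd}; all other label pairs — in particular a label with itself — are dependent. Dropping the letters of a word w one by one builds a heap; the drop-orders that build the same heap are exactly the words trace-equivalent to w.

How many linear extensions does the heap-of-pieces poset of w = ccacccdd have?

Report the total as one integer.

168

0(c) covers ∅
1(c) covers 0:c
2(a) covers ∅
3(c) covers 1:c
4(c) covers 3:c
5(c) covers 4:c
6(d) covers ∅
7(d) covers 6:d
floor of heap: 0:c, 2:a, 6:d
completions by unplaced set U, small U first (add the entries for U minus each lowest piece of U):
  |U|=1: {2}:1  {5}:1  {7}:1
  |U|=2: {2,5}:2  {2,7}:2  {4,5}:1  {5,7}:2  {6,7}:1
  |U|=3: {2,4,5}:3  {2,5,7}:6  {2,6,7}:3  {3,4,5}:1  {4,5,7}:3  {5,6,7}:3
  |U|=4: {1,3,4,5}:1  {2,3,4,5}:4  {2,4,5,7}:12  {2,5,6,7}:12  {3,4,5,7}:4  {4,5,6,7}:6
  |U|=5: {0,1,3,4,5}:1  {1,2,3,4,5}:5  {1,3,4,5,7}:5  {2,3,4,5,7}:20  {2,4,5,6,7}:30  {3,4,5,6,7}:10
  |U|=6: {0,1,2,3,4,5}:6  {0,1,3,4,5,7}:6  {1,2,3,4,5,7}:30  {1,3,4,5,6,7}:15  {2,3,4,5,6,7}:60
  start at 0(c): 105
  start at 2(a): 21
  start at 6(d): 42
sum over floor = 168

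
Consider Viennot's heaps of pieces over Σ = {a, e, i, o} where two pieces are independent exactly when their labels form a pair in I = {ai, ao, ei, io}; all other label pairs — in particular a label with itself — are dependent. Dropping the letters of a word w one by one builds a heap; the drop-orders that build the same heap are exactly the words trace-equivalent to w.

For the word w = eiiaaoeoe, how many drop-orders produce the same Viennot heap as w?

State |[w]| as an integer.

0(e) covers ∅
1(i) covers ∅
2(i) covers 1:i
3(a) covers 0:e
4(a) covers 3:a
5(o) covers 0:e
6(e) covers 4:a, 5:o
7(o) covers 6:e
8(e) covers 7:o
floor of heap: 0:e, 1:i
completions by unplaced set U, small U first (add the entries for U minus each lowest piece of U):
  |U|=1: {2}:1  {8}:1
  |U|=2: {1,2}:1  {2,8}:2  {7,8}:1
  |U|=3: {1,2,8}:3  {2,7,8}:3  {6,7,8}:1
  |U|=4: {1,2,7,8}:6  {2,6,7,8}:4  {4,6,7,8}:1  {5,6,7,8}:1
  |U|=5: {1,2,6,7,8}:10  {2,4,6,7,8}:5  {2,5,6,7,8}:5  {3,4,6,7,8}:1  {4,5,6,7,8}:2
  |U|=6: {1,2,4,6,7,8}:15  {1,2,5,6,7,8}:15  {2,3,4,6,7,8}:6  {2,4,5,6,7,8}:12  {3,4,5,6,7,8}:3
  |U|=7: {0,3,4,5,6,7,8}:3  {1,2,3,4,6,7,8}:21  {1,2,4,5,6,7,8}:42  {2,3,4,5,6,7,8}:21
  start at 0(e): 84
  start at 1(i): 24
sum over floor = 108

108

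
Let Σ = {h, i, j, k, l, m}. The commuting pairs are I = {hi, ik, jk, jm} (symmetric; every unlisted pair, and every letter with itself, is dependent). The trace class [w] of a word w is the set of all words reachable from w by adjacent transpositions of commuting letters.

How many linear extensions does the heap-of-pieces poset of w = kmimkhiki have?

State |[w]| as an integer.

10

0(k) covers ∅
1(m) covers 0:k
2(i) covers 1:m
3(m) covers 2:i
4(k) covers 3:m
5(h) covers 4:k
6(i) covers 3:m
7(k) covers 5:h
8(i) covers 6:i
floor of heap: 0:k
completions by unplaced set U, small U first (add the entries for U minus each lowest piece of U):
  |U|=1: {7}:1  {8}:1
  |U|=2: {5,7}:1  {6,8}:1  {7,8}:2
  |U|=3: {4,5,7}:1  {5,7,8}:3  {6,7,8}:3
  |U|=4: {4,5,7,8}:4  {5,6,7,8}:6
  |U|=5: {4,5,6,7,8}:10
  |U|=6: {3,4,5,6,7,8}:10
  |U|=7: {2,3,4,5,6,7,8}:10
  start at 0(k): 10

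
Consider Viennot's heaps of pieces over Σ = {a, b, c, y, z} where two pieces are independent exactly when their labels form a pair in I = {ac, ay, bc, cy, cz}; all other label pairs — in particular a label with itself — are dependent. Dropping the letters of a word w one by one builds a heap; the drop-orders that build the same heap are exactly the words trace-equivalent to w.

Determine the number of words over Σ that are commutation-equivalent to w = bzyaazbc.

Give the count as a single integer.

24

drop 0:b onto floor
drop 1:z onto {0:b}
drop 2:y onto {1:z}
drop 3:a onto {1:z}
drop 4:a onto {3:a}
drop 5:z onto {2:y, 4:a}
drop 6:b onto {5:z}
drop 7:c onto floor
ground layer = {0:b, 7:c}
drop-orders for the pieces not yet dropped (sum over which currently-grounded one goes next):
  1 to go: {6} 1  {7} 1
  2 to go: {5,6} 1  {6,7} 2
  3 to go: {2,5,6} 1  {4,5,6} 1  {5,6,7} 3
  4 to go: {2,4,5,6} 2  {2,5,6,7} 4  {3,4,5,6} 1  {4,5,6,7} 4
  5 to go: {2,3,4,5,6} 3  {2,4,5,6,7} 10  {3,4,5,6,7} 5
  6 to go: {1,2,3,4,5,6} 3  {2,3,4,5,6,7} 18
  if 0:b drops first: 21 orders
  if 7:c drops first: 3 orders
heap linearizations: 24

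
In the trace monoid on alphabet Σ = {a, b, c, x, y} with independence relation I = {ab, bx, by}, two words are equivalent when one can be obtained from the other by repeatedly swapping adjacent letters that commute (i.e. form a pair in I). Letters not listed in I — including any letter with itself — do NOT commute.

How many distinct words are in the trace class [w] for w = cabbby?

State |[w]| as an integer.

piece 0:c — minimal
piece 1:a rests on {0:c}
piece 2:b rests on {0:c}
piece 3:b rests on {2:b}
piece 4:b rests on {3:b}
piece 5:y rests on {1:a}
minimal pieces: {0:c}
ways to finish when only these pieces remain (= sum over removing one remaining piece with nothing left below it):
  1 left: {4}→1  {5}→1
  2 left: {1,5}→1  {3,4}→1  {4,5}→2
  3 left: {1,4,5}→3  {2,3,4}→1  {3,4,5}→3
  4 left: {1,3,4,5}→6  {2,3,4,5}→4
  placing 0:c first → 10 extensions

10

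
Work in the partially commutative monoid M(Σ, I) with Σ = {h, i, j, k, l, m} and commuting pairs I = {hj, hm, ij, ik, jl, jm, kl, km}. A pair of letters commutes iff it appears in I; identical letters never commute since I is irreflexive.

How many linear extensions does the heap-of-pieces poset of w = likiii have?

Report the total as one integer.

6

drop 0:l onto floor
drop 1:i onto {0:l}
drop 2:k onto floor
drop 3:i onto {1:i}
drop 4:i onto {3:i}
drop 5:i onto {4:i}
ground layer = {0:l, 2:k}
drop-orders for the pieces not yet dropped (sum over which currently-grounded one goes next):
  1 to go: {2} 1  {5} 1
  2 to go: {2,5} 2  {4,5} 1
  3 to go: {2,4,5} 3  {3,4,5} 1
  4 to go: {1,3,4,5} 1  {2,3,4,5} 4
  if 0:l drops first: 5 orders
  if 2:k drops first: 1 orders
heap linearizations: 6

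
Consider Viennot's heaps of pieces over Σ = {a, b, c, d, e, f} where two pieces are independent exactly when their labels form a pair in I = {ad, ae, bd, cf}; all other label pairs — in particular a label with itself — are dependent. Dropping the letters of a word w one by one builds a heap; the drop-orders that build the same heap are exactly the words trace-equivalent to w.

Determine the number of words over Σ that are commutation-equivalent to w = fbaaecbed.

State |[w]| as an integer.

3

drop 0:f onto floor
drop 1:b onto {0:f}
drop 2:a onto {1:b}
drop 3:a onto {2:a}
drop 4:e onto {1:b}
drop 5:c onto {3:a, 4:e}
drop 6:b onto {5:c}
drop 7:e onto {6:b}
drop 8:d onto {7:e}
ground layer = {0:f}
drop-orders for the pieces not yet dropped (sum over which currently-grounded one goes next):
  1 to go: {8} 1
  2 to go: {7,8} 1
  3 to go: {6,7,8} 1
  4 to go: {5,6,7,8} 1
  5 to go: {3,5,6,7,8} 1  {4,5,6,7,8} 1
  6 to go: {2,3,5,6,7,8} 1  {3,4,5,6,7,8} 2
  7 to go: {2,3,4,5,6,7,8} 3
  if 0:f drops first: 3 orders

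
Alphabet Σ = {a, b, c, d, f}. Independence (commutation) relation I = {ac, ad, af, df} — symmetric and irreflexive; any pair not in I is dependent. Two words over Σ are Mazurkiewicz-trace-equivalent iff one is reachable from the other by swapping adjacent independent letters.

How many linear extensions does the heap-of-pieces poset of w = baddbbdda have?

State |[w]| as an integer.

9

0(b) covers ∅
1(a) covers 0:b
2(d) covers 0:b
3(d) covers 2:d
4(b) covers 1:a, 3:d
5(b) covers 4:b
6(d) covers 5:b
7(d) covers 6:d
8(a) covers 5:b
floor of heap: 0:b
completions by unplaced set U, small U first (add the entries for U minus each lowest piece of U):
  |U|=1: {7}:1  {8}:1
  |U|=2: {6,7}:1  {7,8}:2
  |U|=3: {6,7,8}:3
  |U|=4: {5,6,7,8}:3
  |U|=5: {4,5,6,7,8}:3
  |U|=6: {1,4,5,6,7,8}:3  {3,4,5,6,7,8}:3
  |U|=7: {1,3,4,5,6,7,8}:6  {2,3,4,5,6,7,8}:3
  start at 0(b): 9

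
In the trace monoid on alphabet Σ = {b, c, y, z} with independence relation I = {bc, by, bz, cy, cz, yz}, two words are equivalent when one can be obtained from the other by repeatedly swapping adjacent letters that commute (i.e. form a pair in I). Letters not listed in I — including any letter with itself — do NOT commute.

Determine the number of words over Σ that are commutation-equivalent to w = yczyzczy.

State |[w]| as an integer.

0(y) covers ∅
1(c) covers ∅
2(z) covers ∅
3(y) covers 0:y
4(z) covers 2:z
5(c) covers 1:c
6(z) covers 4:z
7(y) covers 3:y
floor of heap: 0:y, 1:c, 2:z
completions by unplaced set U, small U first (add the entries for U minus each lowest piece of U):
  |U|=1: {5}:1  {6}:1  {7}:1
  |U|=2: {1,5}:1  {3,7}:1  {4,6}:1  {5,6}:2  {5,7}:2  {6,7}:2
  |U|=3: {0,3,7}:1  {1,5,6}:3  {1,5,7}:3  {2,4,6}:1  {3,5,7}:3  {3,6,7}:3  {4,5,6}:3  {4,6,7}:3  {5,6,7}:6
  |U|=4: {0,3,5,7}:4  {0,3,6,7}:4  {1,3,5,7}:6  {1,4,5,6}:6  {1,5,6,7}:12  {2,4,5,6}:4  {2,4,6,7}:4  {3,4,6,7}:6  {3,5,6,7}:12  {4,5,6,7}:12
  |U|=5: {0,1,3,5,7}:10  {0,3,4,6,7}:10  {0,3,5,6,7}:20  {1,2,4,5,6}:10  {1,3,5,6,7}:30  {1,4,5,6,7}:30  {2,3,4,6,7}:10  {2,4,5,6,7}:20  {3,4,5,6,7}:30
  |U|=6: {0,1,3,5,6,7}:60  {0,2,3,4,6,7}:20  {0,3,4,5,6,7}:60  {1,2,4,5,6,7}:60  {1,3,4,5,6,7}:90  {2,3,4,5,6,7}:60
  start at 0(y): 210
  start at 1(c): 140
  start at 2(z): 210
sum over floor = 560

560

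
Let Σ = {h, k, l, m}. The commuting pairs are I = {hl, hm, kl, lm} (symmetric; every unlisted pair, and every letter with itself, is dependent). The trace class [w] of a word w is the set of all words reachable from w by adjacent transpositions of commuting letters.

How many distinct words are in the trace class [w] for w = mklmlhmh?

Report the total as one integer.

0(m) covers ∅
1(k) covers 0:m
2(l) covers ∅
3(m) covers 1:k
4(l) covers 2:l
5(h) covers 1:k
6(m) covers 3:m
7(h) covers 5:h
floor of heap: 0:m, 2:l
completions by unplaced set U, small U first (add the entries for U minus each lowest piece of U):
  |U|=1: {4}:1  {6}:1  {7}:1
  |U|=2: {2,4}:1  {3,6}:1  {4,6}:2  {4,7}:2  {5,7}:1  {6,7}:2
  |U|=3: {2,4,6}:3  {2,4,7}:3  {3,4,6}:3  {3,6,7}:3  {4,5,7}:3  {4,6,7}:6  {5,6,7}:3
  |U|=4: {2,3,4,6}:6  {2,4,5,7}:6  {2,4,6,7}:12  {3,4,6,7}:12  {3,5,6,7}:6  {4,5,6,7}:12
  |U|=5: {1,3,5,6,7}:6  {2,3,4,6,7}:30  {2,4,5,6,7}:30  {3,4,5,6,7}:30
  |U|=6: {0,1,3,5,6,7}:6  {1,3,4,5,6,7}:36  {2,3,4,5,6,7}:90
  start at 0(m): 126
  start at 2(l): 42
sum over floor = 168

168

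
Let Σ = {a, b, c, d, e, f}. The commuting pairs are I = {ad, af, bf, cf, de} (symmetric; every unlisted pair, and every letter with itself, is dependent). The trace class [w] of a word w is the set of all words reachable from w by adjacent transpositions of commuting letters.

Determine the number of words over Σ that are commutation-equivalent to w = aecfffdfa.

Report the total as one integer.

18

piece 0:a — minimal
piece 1:e rests on {0:a}
piece 2:c rests on {1:e}
piece 3:f rests on {1:e}
piece 4:f rests on {3:f}
piece 5:f rests on {4:f}
piece 6:d rests on {2:c, 5:f}
piece 7:f rests on {6:d}
piece 8:a rests on {2:c}
minimal pieces: {0:a}
ways to finish when only these pieces remain (= sum over removing one remaining piece with nothing left below it):
  1 left: {7}→1  {8}→1
  2 left: {6,7}→1  {7,8}→2
  3 left: {5,6,7}→1  {6,7,8}→3
  4 left: {2,6,7,8}→3  {4,5,6,7}→1  {5,6,7,8}→4
  5 left: {2,5,6,7,8}→7  {3,4,5,6,7}→1  {4,5,6,7,8}→5
  6 left: {2,4,5,6,7,8}→12  {3,4,5,6,7,8}→6
  7 left: {2,3,4,5,6,7,8}→18
  placing 0:a first → 18 extensions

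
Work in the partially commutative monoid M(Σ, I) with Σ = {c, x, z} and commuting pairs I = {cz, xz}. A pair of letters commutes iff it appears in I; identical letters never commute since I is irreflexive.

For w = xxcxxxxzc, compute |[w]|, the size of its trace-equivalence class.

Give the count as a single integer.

9

piece 0:x — minimal
piece 1:x rests on {0:x}
piece 2:c rests on {1:x}
piece 3:x rests on {2:c}
piece 4:x rests on {3:x}
piece 5:x rests on {4:x}
piece 6:x rests on {5:x}
piece 7:z — minimal
piece 8:c rests on {6:x}
minimal pieces: {0:x, 7:z}
ways to finish when only these pieces remain (= sum over removing one remaining piece with nothing left below it):
  1 left: {7}→1  {8}→1
  2 left: {6,8}→1  {7,8}→2
  3 left: {5,6,8}→1  {6,7,8}→3
  4 left: {4,5,6,8}→1  {5,6,7,8}→4
  5 left: {3,4,5,6,8}→1  {4,5,6,7,8}→5
  6 left: {2,3,4,5,6,8}→1  {3,4,5,6,7,8}→6
  7 left: {1,2,3,4,5,6,8}→1  {2,3,4,5,6,7,8}→7
  placing 0:x first → 8 extensions
  placing 7:z first → 1 extensions
total linear extensions = 9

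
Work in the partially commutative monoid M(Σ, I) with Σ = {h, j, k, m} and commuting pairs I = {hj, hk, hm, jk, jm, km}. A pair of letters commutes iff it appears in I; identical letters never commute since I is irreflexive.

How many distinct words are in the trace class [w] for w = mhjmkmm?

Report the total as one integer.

210

0(m) covers ∅
1(h) covers ∅
2(j) covers ∅
3(m) covers 0:m
4(k) covers ∅
5(m) covers 3:m
6(m) covers 5:m
floor of heap: 0:m, 1:h, 2:j, 4:k
completions by unplaced set U, small U first (add the entries for U minus each lowest piece of U):
  |U|=1: {1}:1  {2}:1  {4}:1  {6}:1
  |U|=2: {1,2}:2  {1,4}:2  {1,6}:2  {2,4}:2  {2,6}:2  {4,6}:2  {5,6}:1
  |U|=3: {1,2,4}:6  {1,2,6}:6  {1,4,6}:6  {1,5,6}:3  {2,4,6}:6  {2,5,6}:3  {3,5,6}:1  {4,5,6}:3
  |U|=4: {0,3,5,6}:1  {1,2,4,6}:24  {1,2,5,6}:12  {1,3,5,6}:4  {1,4,5,6}:12  {2,3,5,6}:4  {2,4,5,6}:12  {3,4,5,6}:4
  |U|=5: {0,1,3,5,6}:5  {0,2,3,5,6}:5  {0,3,4,5,6}:5  {1,2,3,5,6}:20  {1,2,4,5,6}:60  {1,3,4,5,6}:20  {2,3,4,5,6}:20
  start at 0(m): 120
  start at 1(h): 30
  start at 2(j): 30
  start at 4(k): 30
sum over floor = 210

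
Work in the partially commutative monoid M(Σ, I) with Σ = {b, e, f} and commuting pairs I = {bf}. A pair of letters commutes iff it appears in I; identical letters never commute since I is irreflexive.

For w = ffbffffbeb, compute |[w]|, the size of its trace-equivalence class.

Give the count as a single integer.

28

piece 0:f — minimal
piece 1:f rests on {0:f}
piece 2:b — minimal
piece 3:f rests on {1:f}
piece 4:f rests on {3:f}
piece 5:f rests on {4:f}
piece 6:f rests on {5:f}
piece 7:b rests on {2:b}
piece 8:e rests on {6:f, 7:b}
piece 9:b rests on {8:e}
minimal pieces: {0:f, 2:b}
ways to finish when only these pieces remain (= sum over removing one remaining piece with nothing left below it):
  1 left: {9}→1
  2 left: {8,9}→1
  3 left: {6,8,9}→1  {7,8,9}→1
  4 left: {2,7,8,9}→1  {5,6,8,9}→1  {6,7,8,9}→2
  5 left: {2,6,7,8,9}→3  {4,5,6,8,9}→1  {5,6,7,8,9}→3
  6 left: {2,5,6,7,8,9}→6  {3,4,5,6,8,9}→1  {4,5,6,7,8,9}→4
  7 left: {1,3,4,5,6,8,9}→1  {2,4,5,6,7,8,9}→10  {3,4,5,6,7,8,9}→5
  8 left: {0,1,3,4,5,6,8,9}→1  {1,3,4,5,6,7,8,9}→6  {2,3,4,5,6,7,8,9}→15
  placing 0:f first → 21 extensions
  placing 2:b first → 7 extensions
total linear extensions = 28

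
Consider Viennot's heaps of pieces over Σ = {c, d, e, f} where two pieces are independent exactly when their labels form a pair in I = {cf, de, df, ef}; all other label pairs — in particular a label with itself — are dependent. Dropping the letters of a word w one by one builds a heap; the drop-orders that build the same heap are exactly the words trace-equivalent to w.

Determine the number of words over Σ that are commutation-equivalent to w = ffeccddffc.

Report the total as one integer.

210

drop 0:f onto floor
drop 1:f onto {0:f}
drop 2:e onto floor
drop 3:c onto {2:e}
drop 4:c onto {3:c}
drop 5:d onto {4:c}
drop 6:d onto {5:d}
drop 7:f onto {1:f}
drop 8:f onto {7:f}
drop 9:c onto {6:d}
ground layer = {0:f, 2:e}
drop-orders for the pieces not yet dropped (sum over which currently-grounded one goes next):
  1 to go: {8} 1  {9} 1
  2 to go: {6,9} 1  {7,8} 1  {8,9} 2
  3 to go: {1,7,8} 1  {5,6,9} 1  {6,8,9} 3  {7,8,9} 3
  4 to go: {0,1,7,8} 1  {1,7,8,9} 4  {4,5,6,9} 1  {5,6,8,9} 4  {6,7,8,9} 6
  5 to go: {0,1,7,8,9} 5  {1,6,7,8,9} 10  {3,4,5,6,9} 1  {4,5,6,8,9} 5  {5,6,7,8,9} 10
  6 to go: {0,1,6,7,8,9} 15  {1,5,6,7,8,9} 20  {2,3,4,5,6,9} 1  {3,4,5,6,8,9} 6  {4,5,6,7,8,9} 15
  7 to go: {0,1,5,6,7,8,9} 35  {1,4,5,6,7,8,9} 35  {2,3,4,5,6,8,9} 7  {3,4,5,6,7,8,9} 21
  8 to go: {0,1,4,5,6,7,8,9} 70  {1,3,4,5,6,7,8,9} 56  {2,3,4,5,6,7,8,9} 28
  if 0:f drops first: 84 orders
  if 2:e drops first: 126 orders
heap linearizations: 210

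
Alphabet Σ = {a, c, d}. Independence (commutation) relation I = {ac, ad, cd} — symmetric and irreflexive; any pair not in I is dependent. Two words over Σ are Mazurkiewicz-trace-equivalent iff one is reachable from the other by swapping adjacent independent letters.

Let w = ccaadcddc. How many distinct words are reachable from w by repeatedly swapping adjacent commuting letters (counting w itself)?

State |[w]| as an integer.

#0=c has no predecessor
#1=c depends on [0:c]
#2=a has no predecessor
#3=a depends on [2:a]
#4=d has no predecessor
#5=c depends on [1:c]
#6=d depends on [4:d]
#7=d depends on [6:d]
#8=c depends on [5:c]
sources: [0:c, 2:a, 4:d]
N(rest) = Σ N(rest − s) over sources s of rest; N(one piece) = 1:
  size 1 → [3]=1  [7]=1  [8]=1
  size 2 → [2,3]=1  [3,7]=2  [3,8]=2  [5,8]=1  [6,7]=1  [7,8]=2
  size 3 → [1,5,8]=1  [2,3,7]=3  [2,3,8]=3  [3,5,8]=3  [3,6,7]=3  [3,7,8]=6  [4,6,7]=1  [5,7,8]=3  [6,7,8]=3
  size 4 → [0,1,5,8]=1  [1,3,5,8]=4  [1,5,7,8]=4  [2,3,5,8]=6  [2,3,6,7]=6  [2,3,7,8]=12  [3,4,6,7]=4  [3,5,7,8]=12  [3,6,7,8]=12  [4,6,7,8]=4  [5,6,7,8]=6
  size 5 → [0,1,3,5,8]=5  [0,1,5,7,8]=5  [1,2,3,5,8]=10  [1,3,5,7,8]=20  [1,5,6,7,8]=10  [2,3,4,6,7]=10  [2,3,5,7,8]=30  [2,3,6,7,8]=30  [3,4,6,7,8]=20  [3,5,6,7,8]=30  [4,5,6,7,8]=10
  size 6 → [0,1,2,3,5,8]=15  [0,1,3,5,7,8]=30  [0,1,5,6,7,8]=15  [1,2,3,5,7,8]=60  [1,3,5,6,7,8]=60  [1,4,5,6,7,8]=20  [2,3,4,6,7,8]=60  [2,3,5,6,7,8]=90  [3,4,5,6,7,8]=60
  size 7 → [0,1,2,3,5,7,8]=105  [0,1,3,5,6,7,8]=105  [0,1,4,5,6,7,8]=35  [1,2,3,5,6,7,8]=210  [1,3,4,5,6,7,8]=140  [2,3,4,5,6,7,8]=210
  first=0(c) contributes 560
  first=2(a) contributes 280
  first=4(d) contributes 420
|[w]| = 1260

1260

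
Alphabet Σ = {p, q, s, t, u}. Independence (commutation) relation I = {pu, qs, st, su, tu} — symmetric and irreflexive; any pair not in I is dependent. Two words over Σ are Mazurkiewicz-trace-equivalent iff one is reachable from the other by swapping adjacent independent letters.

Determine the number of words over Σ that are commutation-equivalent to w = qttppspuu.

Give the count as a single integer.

piece 0:q — minimal
piece 1:t rests on {0:q}
piece 2:t rests on {1:t}
piece 3:p rests on {2:t}
piece 4:p rests on {3:p}
piece 5:s rests on {4:p}
piece 6:p rests on {5:s}
piece 7:u rests on {0:q}
piece 8:u rests on {7:u}
minimal pieces: {0:q}
ways to finish when only these pieces remain (= sum over removing one remaining piece with nothing left below it):
  1 left: {6}→1  {8}→1
  2 left: {5,6}→1  {6,8}→2  {7,8}→1
  3 left: {4,5,6}→1  {5,6,8}→3  {6,7,8}→3
  4 left: {3,4,5,6}→1  {4,5,6,8}→4  {5,6,7,8}→6
  5 left: {2,3,4,5,6}→1  {3,4,5,6,8}→5  {4,5,6,7,8}→10
  6 left: {1,2,3,4,5,6}→1  {2,3,4,5,6,8}→6  {3,4,5,6,7,8}→15
  7 left: {1,2,3,4,5,6,8}→7  {2,3,4,5,6,7,8}→21
  placing 0:q first → 28 extensions

28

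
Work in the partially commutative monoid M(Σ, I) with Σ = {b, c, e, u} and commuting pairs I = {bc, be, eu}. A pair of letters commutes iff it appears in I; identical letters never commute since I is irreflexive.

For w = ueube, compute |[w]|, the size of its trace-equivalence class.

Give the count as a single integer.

10

piece 0:u — minimal
piece 1:e — minimal
piece 2:u rests on {0:u}
piece 3:b rests on {2:u}
piece 4:e rests on {1:e}
minimal pieces: {0:u, 1:e}
ways to finish when only these pieces remain (= sum over removing one remaining piece with nothing left below it):
  1 left: {3}→1  {4}→1
  2 left: {1,4}→1  {2,3}→1  {3,4}→2
  3 left: {0,2,3}→1  {1,3,4}→3  {2,3,4}→3
  placing 0:u first → 6 extensions
  placing 1:e first → 4 extensions
total linear extensions = 10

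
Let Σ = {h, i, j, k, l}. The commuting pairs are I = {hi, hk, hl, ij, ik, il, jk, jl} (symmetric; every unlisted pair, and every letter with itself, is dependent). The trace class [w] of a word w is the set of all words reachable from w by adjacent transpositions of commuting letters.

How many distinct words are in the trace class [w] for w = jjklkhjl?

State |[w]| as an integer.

0(j) covers ∅
1(j) covers 0:j
2(k) covers ∅
3(l) covers 2:k
4(k) covers 3:l
5(h) covers 1:j
6(j) covers 5:h
7(l) covers 4:k
floor of heap: 0:j, 2:k
completions by unplaced set U, small U first (add the entries for U minus each lowest piece of U):
  |U|=1: {6}:1  {7}:1
  |U|=2: {4,7}:1  {5,6}:1  {6,7}:2
  |U|=3: {1,5,6}:1  {3,4,7}:1  {4,6,7}:3  {5,6,7}:3
  |U|=4: {0,1,5,6}:1  {1,5,6,7}:4  {2,3,4,7}:1  {3,4,6,7}:4  {4,5,6,7}:6
  |U|=5: {0,1,5,6,7}:5  {1,4,5,6,7}:10  {2,3,4,6,7}:5  {3,4,5,6,7}:10
  |U|=6: {0,1,4,5,6,7}:15  {1,3,4,5,6,7}:20  {2,3,4,5,6,7}:15
  start at 0(j): 35
  start at 2(k): 35
sum over floor = 70

70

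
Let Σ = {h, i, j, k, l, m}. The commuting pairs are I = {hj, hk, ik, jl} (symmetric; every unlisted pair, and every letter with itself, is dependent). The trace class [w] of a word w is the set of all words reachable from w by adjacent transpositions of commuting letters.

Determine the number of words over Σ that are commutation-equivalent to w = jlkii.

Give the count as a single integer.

#0=j has no predecessor
#1=l has no predecessor
#2=k depends on [0:j, 1:l]
#3=i depends on [0:j, 1:l]
#4=i depends on [3:i]
sources: [0:j, 1:l]
N(rest) = Σ N(rest − s) over sources s of rest; N(one piece) = 1:
  size 1 → [2]=1  [4]=1
  size 2 → [2,4]=2  [3,4]=1
  size 3 → [2,3,4]=3
  first=0(j) contributes 3
  first=1(l) contributes 3
|[w]| = 6

6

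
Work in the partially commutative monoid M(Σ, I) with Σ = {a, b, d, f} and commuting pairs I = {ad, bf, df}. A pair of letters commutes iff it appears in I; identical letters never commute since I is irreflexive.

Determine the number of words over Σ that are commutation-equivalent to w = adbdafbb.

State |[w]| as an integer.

#0=a has no predecessor
#1=d has no predecessor
#2=b depends on [0:a, 1:d]
#3=d depends on [2:b]
#4=a depends on [2:b]
#5=f depends on [4:a]
#6=b depends on [3:d, 4:a]
#7=b depends on [6:b]
sources: [0:a, 1:d]
N(rest) = Σ N(rest − s) over sources s of rest; N(one piece) = 1:
  size 1 → [5]=1  [7]=1
  size 2 → [5,7]=2  [6,7]=1
  size 3 → [3,6,7]=1  [5,6,7]=3
  size 4 → [3,5,6,7]=4  [4,5,6,7]=3
  size 5 → [3,4,5,6,7]=7
  size 6 → [2,3,4,5,6,7]=7
  first=0(a) contributes 7
  first=1(d) contributes 7
|[w]| = 14

14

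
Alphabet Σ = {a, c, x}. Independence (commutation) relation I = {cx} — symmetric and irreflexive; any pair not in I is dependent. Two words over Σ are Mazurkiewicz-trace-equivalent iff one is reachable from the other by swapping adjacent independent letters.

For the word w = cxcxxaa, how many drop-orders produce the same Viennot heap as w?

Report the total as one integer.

10

piece 0:c — minimal
piece 1:x — minimal
piece 2:c rests on {0:c}
piece 3:x rests on {1:x}
piece 4:x rests on {3:x}
piece 5:a rests on {2:c, 4:x}
piece 6:a rests on {5:a}
minimal pieces: {0:c, 1:x}
ways to finish when only these pieces remain (= sum over removing one remaining piece with nothing left below it):
  1 left: {6}→1
  2 left: {5,6}→1
  3 left: {2,5,6}→1  {4,5,6}→1
  4 left: {0,2,5,6}→1  {2,4,5,6}→2  {3,4,5,6}→1
  5 left: {0,2,4,5,6}→3  {1,3,4,5,6}→1  {2,3,4,5,6}→3
  placing 0:c first → 4 extensions
  placing 1:x first → 6 extensions
total linear extensions = 10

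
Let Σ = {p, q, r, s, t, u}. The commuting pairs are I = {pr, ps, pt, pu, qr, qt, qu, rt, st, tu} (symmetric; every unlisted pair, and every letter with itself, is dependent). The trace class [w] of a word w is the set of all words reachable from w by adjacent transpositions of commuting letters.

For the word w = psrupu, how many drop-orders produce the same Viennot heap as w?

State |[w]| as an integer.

#0=p has no predecessor
#1=s has no predecessor
#2=r depends on [1:s]
#3=u depends on [2:r]
#4=p depends on [0:p]
#5=u depends on [3:u]
sources: [0:p, 1:s]
N(rest) = Σ N(rest − s) over sources s of rest; N(one piece) = 1:
  size 1 → [4]=1  [5]=1
  size 2 → [0,4]=1  [3,5]=1  [4,5]=2
  size 3 → [0,4,5]=3  [2,3,5]=1  [3,4,5]=3
  size 4 → [0,3,4,5]=6  [1,2,3,5]=1  [2,3,4,5]=4
  first=0(p) contributes 5
  first=1(s) contributes 10
|[w]| = 15

15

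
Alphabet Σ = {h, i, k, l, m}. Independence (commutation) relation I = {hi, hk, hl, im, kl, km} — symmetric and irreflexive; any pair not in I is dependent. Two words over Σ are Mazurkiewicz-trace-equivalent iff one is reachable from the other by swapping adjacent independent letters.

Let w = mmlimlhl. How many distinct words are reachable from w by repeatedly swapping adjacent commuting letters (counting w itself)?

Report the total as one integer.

7

piece 0:m — minimal
piece 1:m rests on {0:m}
piece 2:l rests on {1:m}
piece 3:i rests on {2:l}
piece 4:m rests on {2:l}
piece 5:l rests on {3:i, 4:m}
piece 6:h rests on {4:m}
piece 7:l rests on {5:l}
minimal pieces: {0:m}
ways to finish when only these pieces remain (= sum over removing one remaining piece with nothing left below it):
  1 left: {6}→1  {7}→1
  2 left: {5,7}→1  {6,7}→2
  3 left: {3,5,7}→1  {5,6,7}→3
  4 left: {3,5,6,7}→4  {4,5,6,7}→3
  5 left: {3,4,5,6,7}→7
  6 left: {2,3,4,5,6,7}→7
  placing 0:m first → 7 extensions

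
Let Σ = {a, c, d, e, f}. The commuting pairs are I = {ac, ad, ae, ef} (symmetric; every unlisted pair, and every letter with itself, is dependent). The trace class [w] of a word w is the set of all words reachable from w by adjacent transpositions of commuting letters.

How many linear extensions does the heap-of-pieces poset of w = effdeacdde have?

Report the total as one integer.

#0=e has no predecessor
#1=f has no predecessor
#2=f depends on [1:f]
#3=d depends on [0:e, 2:f]
#4=e depends on [3:d]
#5=a depends on [2:f]
#6=c depends on [4:e]
#7=d depends on [6:c]
#8=d depends on [7:d]
#9=e depends on [8:d]
sources: [0:e, 1:f]
N(rest) = Σ N(rest − s) over sources s of rest; N(one piece) = 1:
  size 1 → [5]=1  [9]=1
  size 2 → [5,9]=2  [8,9]=1
  size 3 → [5,8,9]=3  [7,8,9]=1
  size 4 → [5,7,8,9]=4  [6,7,8,9]=1
  size 5 → [4,6,7,8,9]=1  [5,6,7,8,9]=5
  size 6 → [3,4,6,7,8,9]=1  [4,5,6,7,8,9]=6
  size 7 → [0,3,4,6,7,8,9]=1  [3,4,5,6,7,8,9]=7
  size 8 → [0,3,4,5,6,7,8,9]=8  [2,3,4,5,6,7,8,9]=7
  first=0(e) contributes 7
  first=1(f) contributes 15
|[w]| = 22

22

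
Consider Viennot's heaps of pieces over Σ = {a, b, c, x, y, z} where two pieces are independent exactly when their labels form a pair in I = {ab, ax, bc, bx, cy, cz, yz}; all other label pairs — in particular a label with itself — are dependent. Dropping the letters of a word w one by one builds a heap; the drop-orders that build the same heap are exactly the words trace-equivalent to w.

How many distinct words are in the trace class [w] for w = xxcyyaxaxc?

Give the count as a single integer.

18

drop 0:x onto floor
drop 1:x onto {0:x}
drop 2:c onto {1:x}
drop 3:y onto {1:x}
drop 4:y onto {3:y}
drop 5:a onto {2:c, 4:y}
drop 6:x onto {2:c, 4:y}
drop 7:a onto {5:a}
drop 8:x onto {6:x}
drop 9:c onto {7:a, 8:x}
ground layer = {0:x}
drop-orders for the pieces not yet dropped (sum over which currently-grounded one goes next):
  1 to go: {9} 1
  2 to go: {7,9} 1  {8,9} 1
  3 to go: {5,7,9} 1  {6,8,9} 1  {7,8,9} 2
  4 to go: {5,7,8,9} 3  {6,7,8,9} 3
  5 to go: {5,6,7,8,9} 6
  6 to go: {2,5,6,7,8,9} 6  {4,5,6,7,8,9} 6
  7 to go: {2,4,5,6,7,8,9} 12  {3,4,5,6,7,8,9} 6
  8 to go: {2,3,4,5,6,7,8,9} 18
  if 0:x drops first: 18 orders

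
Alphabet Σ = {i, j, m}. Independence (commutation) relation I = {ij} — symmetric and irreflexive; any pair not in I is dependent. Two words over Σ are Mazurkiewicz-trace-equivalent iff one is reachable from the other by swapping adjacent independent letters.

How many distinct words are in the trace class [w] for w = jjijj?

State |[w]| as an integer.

5

drop 0:j onto floor
drop 1:j onto {0:j}
drop 2:i onto floor
drop 3:j onto {1:j}
drop 4:j onto {3:j}
ground layer = {0:j, 2:i}
drop-orders for the pieces not yet dropped (sum over which currently-grounded one goes next):
  1 to go: {2} 1  {4} 1
  2 to go: {2,4} 2  {3,4} 1
  3 to go: {1,3,4} 1  {2,3,4} 3
  if 0:j drops first: 4 orders
  if 2:i drops first: 1 orders
heap linearizations: 5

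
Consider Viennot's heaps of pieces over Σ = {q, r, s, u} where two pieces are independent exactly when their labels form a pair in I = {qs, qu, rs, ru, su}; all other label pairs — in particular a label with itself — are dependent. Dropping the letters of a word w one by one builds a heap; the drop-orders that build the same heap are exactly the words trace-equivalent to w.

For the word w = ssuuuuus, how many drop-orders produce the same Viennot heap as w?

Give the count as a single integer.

drop 0:s onto floor
drop 1:s onto {0:s}
drop 2:u onto floor
drop 3:u onto {2:u}
drop 4:u onto {3:u}
drop 5:u onto {4:u}
drop 6:u onto {5:u}
drop 7:s onto {1:s}
ground layer = {0:s, 2:u}
drop-orders for the pieces not yet dropped (sum over which currently-grounded one goes next):
  1 to go: {6} 1  {7} 1
  2 to go: {1,7} 1  {5,6} 1  {6,7} 2
  3 to go: {0,1,7} 1  {1,6,7} 3  {4,5,6} 1  {5,6,7} 3
  4 to go: {0,1,6,7} 4  {1,5,6,7} 6  {3,4,5,6} 1  {4,5,6,7} 4
  5 to go: {0,1,5,6,7} 10  {1,4,5,6,7} 10  {2,3,4,5,6} 1  {3,4,5,6,7} 5
  6 to go: {0,1,4,5,6,7} 20  {1,3,4,5,6,7} 15  {2,3,4,5,6,7} 6
  if 0:s drops first: 21 orders
  if 2:u drops first: 35 orders
heap linearizations: 56

56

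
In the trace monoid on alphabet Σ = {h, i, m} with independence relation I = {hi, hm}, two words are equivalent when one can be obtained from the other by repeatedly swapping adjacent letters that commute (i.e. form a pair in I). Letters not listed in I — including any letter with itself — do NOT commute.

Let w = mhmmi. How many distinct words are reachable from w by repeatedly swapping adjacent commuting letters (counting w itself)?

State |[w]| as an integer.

5

drop 0:m onto floor
drop 1:h onto floor
drop 2:m onto {0:m}
drop 3:m onto {2:m}
drop 4:i onto {3:m}
ground layer = {0:m, 1:h}
drop-orders for the pieces not yet dropped (sum over which currently-grounded one goes next):
  1 to go: {1} 1  {4} 1
  2 to go: {1,4} 2  {3,4} 1
  3 to go: {1,3,4} 3  {2,3,4} 1
  if 0:m drops first: 4 orders
  if 1:h drops first: 1 orders
heap linearizations: 5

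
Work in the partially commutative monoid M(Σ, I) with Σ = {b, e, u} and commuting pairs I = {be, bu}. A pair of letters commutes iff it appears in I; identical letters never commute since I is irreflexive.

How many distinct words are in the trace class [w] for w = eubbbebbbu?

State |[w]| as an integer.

#0=e has no predecessor
#1=u depends on [0:e]
#2=b has no predecessor
#3=b depends on [2:b]
#4=b depends on [3:b]
#5=e depends on [1:u]
#6=b depends on [4:b]
#7=b depends on [6:b]
#8=b depends on [7:b]
#9=u depends on [5:e]
sources: [0:e, 2:b]
N(rest) = Σ N(rest − s) over sources s of rest; N(one piece) = 1:
  size 1 → [8]=1  [9]=1
  size 2 → [5,9]=1  [7,8]=1  [8,9]=2
  size 3 → [1,5,9]=1  [5,8,9]=3  [6,7,8]=1  [7,8,9]=3
  size 4 → [0,1,5,9]=1  [1,5,8,9]=4  [4,6,7,8]=1  [5,7,8,9]=6  [6,7,8,9]=4
  size 5 → [0,1,5,8,9]=5  [1,5,7,8,9]=10  [3,4,6,7,8]=1  [4,6,7,8,9]=5  [5,6,7,8,9]=10
  size 6 → [0,1,5,7,8,9]=15  [1,5,6,7,8,9]=20  [2,3,4,6,7,8]=1  [3,4,6,7,8,9]=6  [4,5,6,7,8,9]=15
  size 7 → [0,1,5,6,7,8,9]=35  [1,4,5,6,7,8,9]=35  [2,3,4,6,7,8,9]=7  [3,4,5,6,7,8,9]=21
  size 8 → [0,1,4,5,6,7,8,9]=70  [1,3,4,5,6,7,8,9]=56  [2,3,4,5,6,7,8,9]=28
  first=0(e) contributes 84
  first=2(b) contributes 126
|[w]| = 210

210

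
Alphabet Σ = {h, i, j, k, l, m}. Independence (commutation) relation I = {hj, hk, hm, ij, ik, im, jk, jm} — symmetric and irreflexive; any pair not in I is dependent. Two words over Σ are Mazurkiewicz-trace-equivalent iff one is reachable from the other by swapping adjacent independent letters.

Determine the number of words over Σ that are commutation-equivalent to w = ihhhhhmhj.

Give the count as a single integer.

72

piece 0:i — minimal
piece 1:h rests on {0:i}
piece 2:h rests on {1:h}
piece 3:h rests on {2:h}
piece 4:h rests on {3:h}
piece 5:h rests on {4:h}
piece 6:m — minimal
piece 7:h rests on {5:h}
piece 8:j — minimal
minimal pieces: {0:i, 6:m, 8:j}
ways to finish when only these pieces remain (= sum over removing one remaining piece with nothing left below it):
  1 left: {6}→1  {7}→1  {8}→1
  2 left: {5,7}→1  {6,7}→2  {6,8}→2  {7,8}→2
  3 left: {4,5,7}→1  {5,6,7}→3  {5,7,8}→3  {6,7,8}→6
  4 left: {3,4,5,7}→1  {4,5,6,7}→4  {4,5,7,8}→4  {5,6,7,8}→12
  5 left: {2,3,4,5,7}→1  {3,4,5,6,7}→5  {3,4,5,7,8}→5  {4,5,6,7,8}→20
  6 left: {1,2,3,4,5,7}→1  {2,3,4,5,6,7}→6  {2,3,4,5,7,8}→6  {3,4,5,6,7,8}→30
  7 left: {0,1,2,3,4,5,7}→1  {1,2,3,4,5,6,7}→7  {1,2,3,4,5,7,8}→7  {2,3,4,5,6,7,8}→42
  placing 0:i first → 56 extensions
  placing 6:m first → 8 extensions
  placing 8:j first → 8 extensions
total linear extensions = 72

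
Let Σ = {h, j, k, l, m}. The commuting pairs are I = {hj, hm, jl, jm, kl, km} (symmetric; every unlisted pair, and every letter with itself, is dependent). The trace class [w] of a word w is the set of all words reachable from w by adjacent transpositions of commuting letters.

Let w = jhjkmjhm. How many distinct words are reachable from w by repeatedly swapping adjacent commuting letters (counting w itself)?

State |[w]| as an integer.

168

piece 0:j — minimal
piece 1:h — minimal
piece 2:j rests on {0:j}
piece 3:k rests on {1:h, 2:j}
piece 4:m — minimal
piece 5:j rests on {3:k}
piece 6:h rests on {3:k}
piece 7:m rests on {4:m}
minimal pieces: {0:j, 1:h, 4:m}
ways to finish when only these pieces remain (= sum over removing one remaining piece with nothing left below it):
  1 left: {5}→1  {6}→1  {7}→1
  2 left: {4,7}→1  {5,6}→2  {5,7}→2  {6,7}→2
  3 left: {3,5,6}→2  {4,5,7}→3  {4,6,7}→3  {5,6,7}→6
  4 left: {1,3,5,6}→2  {2,3,5,6}→2  {3,5,6,7}→8  {4,5,6,7}→12
  5 left: {0,2,3,5,6}→2  {1,2,3,5,6}→4  {1,3,5,6,7}→10  {2,3,5,6,7}→10  {3,4,5,6,7}→20
  6 left: {0,1,2,3,5,6}→6  {0,2,3,5,6,7}→12  {1,2,3,5,6,7}→24  {1,3,4,5,6,7}→30  {2,3,4,5,6,7}→30
  placing 0:j first → 84 extensions
  placing 1:h first → 42 extensions
  placing 4:m first → 42 extensions
total linear extensions = 168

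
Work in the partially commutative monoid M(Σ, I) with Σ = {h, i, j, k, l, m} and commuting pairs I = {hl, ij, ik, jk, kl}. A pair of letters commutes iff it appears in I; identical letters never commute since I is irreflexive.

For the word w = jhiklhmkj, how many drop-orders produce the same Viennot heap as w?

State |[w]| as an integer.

drop 0:j onto floor
drop 1:h onto {0:j}
drop 2:i onto {1:h}
drop 3:k onto {1:h}
drop 4:l onto {2:i}
drop 5:h onto {2:i, 3:k}
drop 6:m onto {4:l, 5:h}
drop 7:k onto {6:m}
drop 8:j onto {6:m}
ground layer = {0:j}
drop-orders for the pieces not yet dropped (sum over which currently-grounded one goes next):
  1 to go: {7} 1  {8} 1
  2 to go: {7,8} 2
  3 to go: {6,7,8} 2
  4 to go: {4,6,7,8} 2  {5,6,7,8} 2
  5 to go: {3,5,6,7,8} 2  {4,5,6,7,8} 4
  6 to go: {2,4,5,6,7,8} 4  {3,4,5,6,7,8} 6
  7 to go: {2,3,4,5,6,7,8} 10
  if 0:j drops first: 10 orders

10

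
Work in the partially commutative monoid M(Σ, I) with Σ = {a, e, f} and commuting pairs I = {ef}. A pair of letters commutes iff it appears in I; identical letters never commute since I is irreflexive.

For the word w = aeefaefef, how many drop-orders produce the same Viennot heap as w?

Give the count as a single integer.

piece 0:a — minimal
piece 1:e rests on {0:a}
piece 2:e rests on {1:e}
piece 3:f rests on {0:a}
piece 4:a rests on {2:e, 3:f}
piece 5:e rests on {4:a}
piece 6:f rests on {4:a}
piece 7:e rests on {5:e}
piece 8:f rests on {6:f}
minimal pieces: {0:a}
ways to finish when only these pieces remain (= sum over removing one remaining piece with nothing left below it):
  1 left: {7}→1  {8}→1
  2 left: {5,7}→1  {6,8}→1  {7,8}→2
  3 left: {5,7,8}→3  {6,7,8}→3
  4 left: {5,6,7,8}→6
  5 left: {4,5,6,7,8}→6
  6 left: {2,4,5,6,7,8}→6  {3,4,5,6,7,8}→6
  7 left: {1,2,4,5,6,7,8}→6  {2,3,4,5,6,7,8}→12
  placing 0:a first → 18 extensions

18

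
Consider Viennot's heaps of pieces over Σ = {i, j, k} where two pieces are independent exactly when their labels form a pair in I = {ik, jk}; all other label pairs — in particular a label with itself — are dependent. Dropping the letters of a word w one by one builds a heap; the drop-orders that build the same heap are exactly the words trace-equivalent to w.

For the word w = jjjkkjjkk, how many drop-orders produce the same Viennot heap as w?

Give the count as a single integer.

piece 0:j — minimal
piece 1:j rests on {0:j}
piece 2:j rests on {1:j}
piece 3:k — minimal
piece 4:k rests on {3:k}
piece 5:j rests on {2:j}
piece 6:j rests on {5:j}
piece 7:k rests on {4:k}
piece 8:k rests on {7:k}
minimal pieces: {0:j, 3:k}
ways to finish when only these pieces remain (= sum over removing one remaining piece with nothing left below it):
  1 left: {6}→1  {8}→1
  2 left: {5,6}→1  {6,8}→2  {7,8}→1
  3 left: {2,5,6}→1  {4,7,8}→1  {5,6,8}→3  {6,7,8}→3
  4 left: {1,2,5,6}→1  {2,5,6,8}→4  {3,4,7,8}→1  {4,6,7,8}→4  {5,6,7,8}→6
  5 left: {0,1,2,5,6}→1  {1,2,5,6,8}→5  {2,5,6,7,8}→10  {3,4,6,7,8}→5  {4,5,6,7,8}→10
  6 left: {0,1,2,5,6,8}→6  {1,2,5,6,7,8}→15  {2,4,5,6,7,8}→20  {3,4,5,6,7,8}→15
  7 left: {0,1,2,5,6,7,8}→21  {1,2,4,5,6,7,8}→35  {2,3,4,5,6,7,8}→35
  placing 0:j first → 70 extensions
  placing 3:k first → 56 extensions
total linear extensions = 126

126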